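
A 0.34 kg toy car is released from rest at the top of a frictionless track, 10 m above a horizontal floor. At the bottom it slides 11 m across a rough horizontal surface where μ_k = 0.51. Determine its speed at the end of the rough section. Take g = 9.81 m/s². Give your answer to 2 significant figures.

Energy at the top = energy at the end + work done against friction:
mgh = ½mv² + μ_k m g d
W_f = μ_k mg d = (0.51)(0.34)(9.81)(11) = 18.71 J
½mv² = mgh − W_f = 33.354 − 18.71 = 14.642 J
v = √(2 × 14.642/0.34) = 9.281 m/s

v = 9.3 m/s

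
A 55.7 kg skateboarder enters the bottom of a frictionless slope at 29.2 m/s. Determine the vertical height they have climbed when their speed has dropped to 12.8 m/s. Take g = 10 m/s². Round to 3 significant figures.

Energy balance between the two points: ½mv₁² = ½mv₂² + mgh
h = (v₁² − v₂²)/(2g) = (29.2² − 12.8²)/(2 × 10) = 34.44 m

h = 34.4 m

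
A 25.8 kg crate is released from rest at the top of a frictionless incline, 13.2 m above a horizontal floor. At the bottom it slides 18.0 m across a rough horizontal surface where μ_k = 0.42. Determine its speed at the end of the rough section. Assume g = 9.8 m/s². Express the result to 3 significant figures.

v = 10.5 m/s

Energy bookkeeping (friction removes W_f = μ_k N d):
mgh = ½mv² + μ_k m g d
W_f = μ_k mg d = (0.42)(25.8)(9.8)(18.0) = 1911 J
½mv² = mgh − W_f = 3337.5 − 1911 = 1426.0 J
v = √(2 × 1426.0/25.8) = 10.51 m/s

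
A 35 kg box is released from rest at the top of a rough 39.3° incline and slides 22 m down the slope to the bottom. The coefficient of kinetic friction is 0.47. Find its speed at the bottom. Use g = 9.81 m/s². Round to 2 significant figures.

v = 11 m/s

Taking the bottom as reference, mgh = ½mv² + μ_k N L with h = L sinθ, N = mg cosθ:
mgh = mgL sinθ = (35)(9.81)(22)sin39.3° = 4784.4 J
W_f = μ_k mg cosθ · L = (0.47)(35)(9.81)cos39.3°·22 = 2747 J
½mv² = 4784.4 − 2747 = 2037.1 J
v = √(2 × 2037.1/35) = 10.79 m/s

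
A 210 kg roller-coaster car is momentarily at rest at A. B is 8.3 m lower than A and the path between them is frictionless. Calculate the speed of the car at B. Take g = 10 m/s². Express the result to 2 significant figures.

Equating total energy at the two states: mgh = ½mv²
v = √(2gh) = √(2 × 10 × 8.3) = √166.00 = 12.88 m/s

v = 13 m/s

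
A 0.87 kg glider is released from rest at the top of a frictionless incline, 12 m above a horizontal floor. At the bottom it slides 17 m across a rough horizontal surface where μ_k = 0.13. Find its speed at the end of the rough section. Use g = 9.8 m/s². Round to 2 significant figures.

Energy at the top = energy at the end + work done against friction:
mgh = ½mv² + μ_k m g d
W_f = μ_k mg d = (0.13)(0.87)(9.8)(17) = 18.84 J
½mv² = mgh − W_f = 102.31 − 18.84 = 83.470 J
v = √(2 × 83.470/0.87) = 13.85 m/s

v = 14 m/s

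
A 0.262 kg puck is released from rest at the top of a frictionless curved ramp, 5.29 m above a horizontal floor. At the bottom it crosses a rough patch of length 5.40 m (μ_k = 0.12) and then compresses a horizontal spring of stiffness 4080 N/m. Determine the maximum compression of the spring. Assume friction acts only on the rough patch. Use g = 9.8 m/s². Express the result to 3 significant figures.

x = 0.0764 m

Initial energy: E₁ = mgh = (0.262)(9.8)(5.29) = 13.583 J
Friction removes W_f = μ_k mg d = (0.12)(0.262)(9.8)(5.40) = 1.664 J
Energy reaching the spring: E = 13.583 − 1.664 = 11.919 J
At max compression ½kx² = E ⇒ x = √(2E/k) = √(2 × 11.919/4080) = 0.07644 m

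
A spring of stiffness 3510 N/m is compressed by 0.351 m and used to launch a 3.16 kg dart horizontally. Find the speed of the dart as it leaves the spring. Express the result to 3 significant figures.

v = 11.7 m/s

The dart leaves the spring when the spring is at natural length, so ½kx² = ½mv²
v = x√(k/m) = 0.351 × √(3510/3.16) = 11.70 m/s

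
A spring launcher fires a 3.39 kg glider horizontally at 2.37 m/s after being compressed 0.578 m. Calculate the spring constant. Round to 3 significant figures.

Spring PE at full compression equals KE at release: ½kx² = ½mv²
k = mv²/x² = (3.39)(2.37)²/(0.578)² = 57.00 N/m

k = 57.0 N/m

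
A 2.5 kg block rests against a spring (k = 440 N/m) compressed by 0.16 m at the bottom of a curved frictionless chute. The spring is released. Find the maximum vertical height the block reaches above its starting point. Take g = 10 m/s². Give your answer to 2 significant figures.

Energy conservation from release to the highest point: ½kx² = mgh
h = kx²/(2mg) = (440)(0.16)²/(2 × 2.5 × 10) = 0.2253 m

h = 0.23 m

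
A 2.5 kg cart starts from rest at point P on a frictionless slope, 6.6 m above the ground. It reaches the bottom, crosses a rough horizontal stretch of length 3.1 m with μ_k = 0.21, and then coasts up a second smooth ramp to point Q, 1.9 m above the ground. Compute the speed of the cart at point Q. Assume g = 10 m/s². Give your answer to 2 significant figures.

v = 9.0 m/s

Energy at P: mgh₁ = (2.5)(10)(6.6) = 165.00 J
Friction loss: W_f = μ_k mg d = 16.28 J
At Q: ½mv² + mgh₂ = mgh₁ − W_f
½mv² = 165.00 − 16.28 − 47.500 = 101.22 J
v = √(2 × 101.22/2.5) = 8.999 m/s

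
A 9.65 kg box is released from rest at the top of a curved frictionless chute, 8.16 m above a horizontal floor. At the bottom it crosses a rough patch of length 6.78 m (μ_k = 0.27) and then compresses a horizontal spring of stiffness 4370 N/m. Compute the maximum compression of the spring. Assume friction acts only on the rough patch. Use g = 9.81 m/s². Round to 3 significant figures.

Initial energy: E₁ = mgh = (9.65)(9.81)(8.16) = 772.48 J
Friction removes W_f = μ_k mg d = (0.27)(9.65)(9.81)(6.78) = 173.3 J
Energy reaching the spring: E = 772.48 − 173.3 = 599.18 J
At max compression ½kx² = E ⇒ x = √(2E/k) = √(2 × 599.18/4370) = 0.5237 m

x = 0.524 m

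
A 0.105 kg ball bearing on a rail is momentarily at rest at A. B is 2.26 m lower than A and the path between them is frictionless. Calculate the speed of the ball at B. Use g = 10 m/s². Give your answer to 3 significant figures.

v = 6.72 m/s

Energy conservation between the two points: mgh = ½mv²
v = √(2gh) = √(2 × 10 × 2.26) = √45.200 = 6.723 m/s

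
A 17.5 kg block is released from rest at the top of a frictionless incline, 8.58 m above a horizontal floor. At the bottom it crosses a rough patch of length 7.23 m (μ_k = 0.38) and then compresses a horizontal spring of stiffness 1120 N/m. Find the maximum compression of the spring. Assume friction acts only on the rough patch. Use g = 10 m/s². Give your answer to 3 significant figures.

x = 1.35 m

Initial energy: E₁ = mgh = (17.5)(10)(8.58) = 1501.5 J
Friction removes W_f = μ_k mg d = (0.38)(17.5)(10)(7.23) = 480.8 J
Energy reaching the spring: E = 1501.5 − 480.8 = 1020.7 J
At max compression ½kx² = E ⇒ x = √(2E/k) = √(2 × 1020.7/1120) = 1.350 m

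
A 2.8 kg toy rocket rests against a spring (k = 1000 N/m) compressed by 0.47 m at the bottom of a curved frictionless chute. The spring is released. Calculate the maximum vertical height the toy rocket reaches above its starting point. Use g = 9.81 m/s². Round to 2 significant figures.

h = 4.0 m

At maximum height the toy rocket is at rest, so ½kx² = mgh
h = kx²/(2mg) = (1000)(0.47)²/(2 × 2.8 × 9.81) = 4.021 m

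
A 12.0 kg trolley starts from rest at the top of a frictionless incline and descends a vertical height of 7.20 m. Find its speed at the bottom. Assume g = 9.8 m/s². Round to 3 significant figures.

Equating total energy at the two states: mgh = ½mv²
v = √(2gh) = √(2 × 9.8 × 7.20) = √141.12 = 11.88 m/s

v = 11.9 m/s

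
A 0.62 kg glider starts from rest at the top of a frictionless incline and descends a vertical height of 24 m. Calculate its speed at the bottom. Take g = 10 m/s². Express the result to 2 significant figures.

v = 22 m/s

Energy conservation between the two points: mgh = ½mv²
v = √(2gh) = √(2 × 10 × 24) = √480.00 = 21.91 m/s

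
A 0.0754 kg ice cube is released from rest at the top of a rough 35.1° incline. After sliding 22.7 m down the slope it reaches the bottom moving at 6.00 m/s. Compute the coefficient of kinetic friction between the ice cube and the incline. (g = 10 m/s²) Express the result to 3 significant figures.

The energy dissipated by friction is the PE lost minus the KE gained:
mgL sinθ = 9.8417 J; ½mv² = 1.3572 J
W_f = 9.8417 − 1.3572 = 8.484 J
μ_k = W_f/(mg cosθ · L) = 8.484/(0.6169 × 22.7) = 0.6059

μ_k = 0.606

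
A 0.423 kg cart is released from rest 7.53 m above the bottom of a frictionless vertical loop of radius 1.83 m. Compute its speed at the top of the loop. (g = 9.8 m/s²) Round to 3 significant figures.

v = 8.71 m/s

Energy conservation: mgh = ½mv_top² + mg(2r)
v_top² = 2g(h − 2r) = 2(9.8)(7.53 − 3.660) = 75.85
v_top = 8.709 m/s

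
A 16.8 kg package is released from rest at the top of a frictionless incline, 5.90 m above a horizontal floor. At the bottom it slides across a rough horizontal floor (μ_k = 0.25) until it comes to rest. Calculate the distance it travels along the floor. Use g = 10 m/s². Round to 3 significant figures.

d = 23.6 m

Energy bookkeeping (friction removes W_f = μ_k N d):
At rest all PE has been dissipated by friction: mgh = μ_k m g d
d = h/μ_k = 5.90/0.25 = 23.60 m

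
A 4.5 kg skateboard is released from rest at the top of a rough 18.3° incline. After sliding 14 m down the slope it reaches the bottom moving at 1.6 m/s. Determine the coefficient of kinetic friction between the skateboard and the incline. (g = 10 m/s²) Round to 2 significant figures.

μ_k = 0.32

Energy balance down the incline: mg L sinθ − ½mv² = μ_k (mg cosθ) L
mgL sinθ = 197.82 J; ½mv² = 5.7600 J
W_f = 197.82 − 5.7600 = 192.1 J
μ_k = W_f/(mg cosθ · L) = 192.1/(42.72 × 14) = 0.3211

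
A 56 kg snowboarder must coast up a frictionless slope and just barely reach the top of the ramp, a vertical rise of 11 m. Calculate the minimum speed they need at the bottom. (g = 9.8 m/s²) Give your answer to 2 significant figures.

v = 15 m/s

At the top they are momentarily at rest, so all KE converts to PE: ½mv² = mgh
v = √(2gh) = √(2 × 9.8 × 11) = 14.68 m/s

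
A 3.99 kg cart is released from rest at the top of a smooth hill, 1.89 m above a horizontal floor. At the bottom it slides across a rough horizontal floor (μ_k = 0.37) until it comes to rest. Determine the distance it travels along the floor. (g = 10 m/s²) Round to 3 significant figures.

d = 5.11 m

Energy at the top = energy at the end + work done against friction:
At rest all PE has been dissipated by friction: mgh = μ_k m g d
d = h/μ_k = 1.89/0.37 = 5.108 m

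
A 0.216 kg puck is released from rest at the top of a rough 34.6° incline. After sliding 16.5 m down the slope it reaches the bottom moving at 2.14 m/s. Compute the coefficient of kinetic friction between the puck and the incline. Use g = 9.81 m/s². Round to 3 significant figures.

mgh = ½mv² + μ_k (mg cosθ) L, with h = L sinθ
mgL sinθ = 19.853 J; ½mv² = 0.49460 J
W_f = 19.853 − 0.49460 = 19.36 J
μ_k = W_f/(mg cosθ · L) = 19.36/(1.744 × 16.5) = 0.6727

μ_k = 0.673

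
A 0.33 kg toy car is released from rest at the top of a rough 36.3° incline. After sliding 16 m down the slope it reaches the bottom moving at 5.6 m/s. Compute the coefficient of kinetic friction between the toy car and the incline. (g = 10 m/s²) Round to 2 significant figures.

μ_k = 0.61

The energy dissipated by friction is the PE lost minus the KE gained:
mgL sinθ = 31.258 J; ½mv² = 5.1744 J
W_f = 31.258 − 5.1744 = 26.08 J
μ_k = W_f/(mg cosθ · L) = 26.08/(2.660 × 16) = 0.6130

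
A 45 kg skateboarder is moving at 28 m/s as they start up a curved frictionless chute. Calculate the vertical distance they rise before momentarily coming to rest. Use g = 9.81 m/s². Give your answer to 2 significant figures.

By energy conservation, ½mv² = mgh
h = v²/(2g) = 28²/(2 × 9.81) = 39.96 m

h = 40 m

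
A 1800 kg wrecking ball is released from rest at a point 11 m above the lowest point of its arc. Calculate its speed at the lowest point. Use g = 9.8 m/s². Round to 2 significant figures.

v = 15 m/s

Mechanical energy is conserved (no friction): mgh = ½mv²
The mass cancels from both sides.
v = √(2gh) = √(2 × 9.8 × 11) = √215.60 = 14.68 m/s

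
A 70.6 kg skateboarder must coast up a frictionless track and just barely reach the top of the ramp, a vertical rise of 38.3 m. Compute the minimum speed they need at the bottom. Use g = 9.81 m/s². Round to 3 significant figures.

v = 27.4 m/s

At the top they are momentarily at rest, so all KE converts to PE: ½mv² = mgh
v = √(2gh) = √(2 × 9.81 × 38.3) = 27.41 m/s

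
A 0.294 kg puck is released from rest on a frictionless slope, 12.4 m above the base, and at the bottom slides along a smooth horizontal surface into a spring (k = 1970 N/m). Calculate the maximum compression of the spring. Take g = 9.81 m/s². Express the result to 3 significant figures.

x = 0.191 m

Energy conservation (no friction) from release to max compression: mgh = ½kx²
x = √(2mgh/k) = √(2 × 0.294 × 9.81 × 12.4 / 1970) = 0.1905 m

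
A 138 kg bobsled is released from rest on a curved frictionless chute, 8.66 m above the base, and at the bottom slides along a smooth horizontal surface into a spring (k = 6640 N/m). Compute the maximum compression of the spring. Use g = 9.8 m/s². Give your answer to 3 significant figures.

x = 1.88 m

At max compression the bobsled is momentarily at rest: mgh = ½kx²
x = √(2mgh/k) = √(2 × 138 × 9.8 × 8.66 / 6640) = 1.878 m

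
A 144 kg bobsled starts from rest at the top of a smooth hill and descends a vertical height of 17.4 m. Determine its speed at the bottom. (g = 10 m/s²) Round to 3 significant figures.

v = 18.7 m/s

By conservation of mechanical energy, mgh = ½mv²
The mass cancels from both sides.
v = √(2gh) = √(2 × 10 × 17.4) = √348.00 = 18.65 m/s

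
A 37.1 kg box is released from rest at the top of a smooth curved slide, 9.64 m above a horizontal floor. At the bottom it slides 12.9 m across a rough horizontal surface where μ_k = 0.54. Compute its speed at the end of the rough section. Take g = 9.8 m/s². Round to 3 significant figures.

v = 7.24 m/s

Applying the work–energy principle:
mgh = ½mv² + μ_k m g d
W_f = μ_k mg d = (0.54)(37.1)(9.8)(12.9) = 2533 J
½mv² = mgh − W_f = 3504.9 − 2533 = 972.21 J
v = √(2 × 972.21/37.1) = 7.240 m/s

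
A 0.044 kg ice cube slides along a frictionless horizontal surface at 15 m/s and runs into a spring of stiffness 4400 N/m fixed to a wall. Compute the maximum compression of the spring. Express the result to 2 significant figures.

x = 0.047 m

All KE is stored as spring PE at maximum compression: ½mv² = ½kx²
x = v√(m/k) = 15 × √(0.044/4400) = 0.04743 m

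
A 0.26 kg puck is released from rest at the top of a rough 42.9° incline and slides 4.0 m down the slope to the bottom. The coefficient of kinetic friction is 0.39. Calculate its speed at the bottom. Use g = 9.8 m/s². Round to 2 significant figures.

v = 5.6 m/s

Taking the bottom as reference, mgh = ½mv² + μ_k N L with h = L sinθ, N = mg cosθ:
mgh = mgL sinθ = (0.26)(9.8)(4.0)sin42.9° = 6.9379 J
W_f = μ_k mg cosθ · L = (0.39)(0.26)(9.8)cos42.9°·4.0 = 2.912 J
½mv² = 6.9379 − 2.912 = 4.0261 J
v = √(2 × 4.0261/0.26) = 5.565 m/s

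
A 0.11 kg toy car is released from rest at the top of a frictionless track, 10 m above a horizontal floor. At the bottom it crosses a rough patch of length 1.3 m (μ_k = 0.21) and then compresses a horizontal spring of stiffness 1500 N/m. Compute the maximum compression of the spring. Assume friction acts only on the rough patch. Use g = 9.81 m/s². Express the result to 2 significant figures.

x = 0.12 m

Initial energy: E₁ = mgh = (0.11)(9.81)(10) = 10.791 J
Friction removes W_f = μ_k mg d = (0.21)(0.11)(9.81)(1.3) = 0.2946 J
Energy reaching the spring: E = 10.791 − 0.2946 = 10.496 J
At max compression ½kx² = E ⇒ x = √(2E/k) = √(2 × 10.496/1500) = 0.1183 m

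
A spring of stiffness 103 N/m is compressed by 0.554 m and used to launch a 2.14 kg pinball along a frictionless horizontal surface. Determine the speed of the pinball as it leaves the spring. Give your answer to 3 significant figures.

v = 3.84 m/s

Conservation of energy: ½kx² = ½mv²
v = x√(k/m) = 0.554 × √(103/2.14) = 3.843 m/s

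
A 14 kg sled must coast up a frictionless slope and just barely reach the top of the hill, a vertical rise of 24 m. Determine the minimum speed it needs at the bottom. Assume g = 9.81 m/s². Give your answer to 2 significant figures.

v = 22 m/s

At the top it is momentarily at rest, so all KE converts to PE: ½mv² = mgh
v = √(2gh) = √(2 × 9.81 × 24) = 21.70 m/s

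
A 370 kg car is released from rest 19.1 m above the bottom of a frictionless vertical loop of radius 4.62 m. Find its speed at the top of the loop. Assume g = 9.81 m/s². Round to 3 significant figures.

v = 13.9 m/s

Energy conservation: mgh = ½mv_top² + mg(2r)
v_top² = 2g(h − 2r) = 2(9.81)(19.1 − 9.240) = 193.5
v_top = 13.91 m/s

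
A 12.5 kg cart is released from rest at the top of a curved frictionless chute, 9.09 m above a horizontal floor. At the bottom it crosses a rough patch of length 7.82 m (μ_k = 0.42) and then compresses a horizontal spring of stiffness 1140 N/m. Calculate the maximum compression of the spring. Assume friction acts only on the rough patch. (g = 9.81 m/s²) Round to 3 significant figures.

Initial energy: E₁ = mgh = (12.5)(9.81)(9.09) = 1114.7 J
Friction removes W_f = μ_k mg d = (0.42)(12.5)(9.81)(7.82) = 402.7 J
Energy reaching the spring: E = 1114.7 − 402.7 = 711.91 J
At max compression ½kx² = E ⇒ x = √(2E/k) = √(2 × 711.91/1140) = 1.118 m

x = 1.12 m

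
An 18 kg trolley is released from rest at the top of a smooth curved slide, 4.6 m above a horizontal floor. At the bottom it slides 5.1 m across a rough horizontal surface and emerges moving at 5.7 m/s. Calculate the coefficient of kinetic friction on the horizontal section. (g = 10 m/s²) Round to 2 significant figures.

Applying the work–energy principle:
mgh = ½mv² + μ_k m g d
mgh = 828.00 J; ½mv² = 292.41 J
W_f = 828.00 − 292.41 = 535.6 J
μ_k = W_f/(mg·d) = 535.6/(180.0 × 5.1) = 0.5834

μ_k = 0.58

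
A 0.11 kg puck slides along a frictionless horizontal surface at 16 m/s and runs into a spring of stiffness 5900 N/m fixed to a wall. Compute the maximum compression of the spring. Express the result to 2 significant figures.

Conservation of energy between contact and max compression: ½mv² = ½kx²
x = v√(m/k) = 16 × √(0.11/5900) = 0.06909 m

x = 0.069 m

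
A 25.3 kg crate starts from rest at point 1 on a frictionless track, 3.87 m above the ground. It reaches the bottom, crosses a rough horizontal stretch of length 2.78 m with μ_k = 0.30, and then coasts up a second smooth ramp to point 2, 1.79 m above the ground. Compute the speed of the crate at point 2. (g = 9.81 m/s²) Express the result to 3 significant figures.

v = 4.94 m/s

Energy at 1: mgh₁ = (25.3)(9.81)(3.87) = 960.51 J
Friction loss: W_f = μ_k mg d = 207.0 J
At 2: ½mv² + mgh₂ = mgh₁ − W_f
½mv² = 960.51 − 207.0 − 444.27 = 309.25 J
v = √(2 × 309.25/25.3) = 4.944 m/s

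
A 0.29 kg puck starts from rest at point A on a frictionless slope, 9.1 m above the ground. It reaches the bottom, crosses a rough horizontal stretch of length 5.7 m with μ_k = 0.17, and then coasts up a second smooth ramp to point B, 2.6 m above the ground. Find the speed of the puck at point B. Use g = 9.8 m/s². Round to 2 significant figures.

Energy at A: mgh₁ = (0.29)(9.8)(9.1) = 25.862 J
Friction loss: W_f = μ_k mg d = 2.754 J
At B: ½mv² + mgh₂ = mgh₁ − W_f
½mv² = 25.862 − 2.754 − 7.3892 = 15.719 J
v = √(2 × 15.719/0.29) = 10.41 m/s

v = 10 m/s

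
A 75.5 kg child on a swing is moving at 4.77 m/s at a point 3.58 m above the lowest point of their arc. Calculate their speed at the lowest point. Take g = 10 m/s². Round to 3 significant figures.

v = 9.71 m/s

Equating total energy at the two states: ½mv₀² + mgh = ½mv²
The mass cancels from both sides.
v² = v₀² + 2gh = (4.77)² + 2(10)(3.58) = 94.353
v = √94.353 = 9.714 m/s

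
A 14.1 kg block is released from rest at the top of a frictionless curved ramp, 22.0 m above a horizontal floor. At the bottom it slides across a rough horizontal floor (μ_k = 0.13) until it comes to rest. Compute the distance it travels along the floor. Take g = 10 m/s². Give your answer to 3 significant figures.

Energy bookkeeping (friction removes W_f = μ_k N d):
At rest all PE has been dissipated by friction: mgh = μ_k m g d
d = h/μ_k = 22.0/0.13 = 169.2 m

d = 169 m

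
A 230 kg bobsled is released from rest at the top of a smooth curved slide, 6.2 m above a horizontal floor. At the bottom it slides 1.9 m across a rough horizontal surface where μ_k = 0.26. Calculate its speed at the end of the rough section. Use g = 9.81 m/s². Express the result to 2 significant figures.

Applying the work–energy principle:
mgh = ½mv² + μ_k m g d
W_f = μ_k mg d = (0.26)(230)(9.81)(1.9) = 1115 J
½mv² = mgh − W_f = 13989 − 1115 = 12874 J
v = √(2 × 12874/230) = 10.58 m/s

v = 11 m/s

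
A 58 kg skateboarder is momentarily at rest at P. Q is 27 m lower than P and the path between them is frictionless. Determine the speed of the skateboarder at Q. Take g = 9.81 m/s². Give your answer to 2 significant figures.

v = 23 m/s

Equating total energy at the two states: mgh = ½mv²
v = √(2gh) = √(2 × 9.81 × 27) = √529.74 = 23.02 m/s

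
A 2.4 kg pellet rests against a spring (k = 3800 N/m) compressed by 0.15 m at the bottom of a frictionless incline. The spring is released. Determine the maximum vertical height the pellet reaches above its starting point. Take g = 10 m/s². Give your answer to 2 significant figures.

All spring PE becomes gravitational PE at the highest point: ½kx² = mgh
h = kx²/(2mg) = (3800)(0.15)²/(2 × 2.4 × 10) = 1.781 m

h = 1.8 m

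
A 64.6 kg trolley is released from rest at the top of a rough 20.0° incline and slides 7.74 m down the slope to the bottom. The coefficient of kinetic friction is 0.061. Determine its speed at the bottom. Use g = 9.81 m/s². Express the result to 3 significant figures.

Taking the bottom as reference, mgh = ½mv² + μ_k N L with h = L sinθ, N = mg cosθ:
mgh = mgL sinθ = (64.6)(9.81)(7.74)sin20.0° = 1677.6 J
W_f = μ_k mg cosθ · L = (0.061)(64.6)(9.81)cos20.0°·7.74 = 281.2 J
½mv² = 1677.6 − 281.2 = 1396.5 J
v = √(2 × 1396.5/64.6) = 6.575 m/s

v = 6.58 m/s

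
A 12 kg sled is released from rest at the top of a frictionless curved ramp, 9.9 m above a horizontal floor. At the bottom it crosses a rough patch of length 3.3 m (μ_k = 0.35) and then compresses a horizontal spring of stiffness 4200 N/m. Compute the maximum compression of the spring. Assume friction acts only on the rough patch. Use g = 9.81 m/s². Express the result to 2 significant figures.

x = 0.70 m

Initial energy: E₁ = mgh = (12)(9.81)(9.9) = 1165.4 J
Friction removes W_f = μ_k mg d = (0.35)(12)(9.81)(3.3) = 136.0 J
Energy reaching the spring: E = 1165.4 − 136.0 = 1029.5 J
At max compression ½kx² = E ⇒ x = √(2E/k) = √(2 × 1029.5/4200) = 0.7002 m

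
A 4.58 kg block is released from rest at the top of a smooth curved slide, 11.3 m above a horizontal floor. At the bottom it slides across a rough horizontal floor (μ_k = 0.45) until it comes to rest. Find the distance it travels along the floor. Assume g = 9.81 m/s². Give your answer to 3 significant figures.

Applying the work–energy principle:
At rest all PE has been dissipated by friction: mgh = μ_k m g d
d = h/μ_k = 11.3/0.45 = 25.11 m

d = 25.1 m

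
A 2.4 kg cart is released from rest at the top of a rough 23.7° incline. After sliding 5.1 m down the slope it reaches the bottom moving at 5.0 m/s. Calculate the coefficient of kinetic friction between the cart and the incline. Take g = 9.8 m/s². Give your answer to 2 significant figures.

μ_k = 0.17

Energy balance down the incline: mg L sinθ − ½mv² = μ_k (mg cosθ) L
mgL sinθ = 48.214 J; ½mv² = 30.000 J
W_f = 48.214 − 30.000 = 18.21 J
μ_k = W_f/(mg cosθ · L) = 18.21/(21.54 × 5.1) = 0.1658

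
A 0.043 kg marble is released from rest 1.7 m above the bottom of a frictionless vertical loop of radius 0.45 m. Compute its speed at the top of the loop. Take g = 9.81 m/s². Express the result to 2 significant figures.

v = 4.0 m/s

Energy conservation: mgh = ½mv_top² + mg(2r)
v_top² = 2g(h − 2r) = 2(9.81)(1.7 − 0.9000) = 15.70
v_top = 3.962 m/s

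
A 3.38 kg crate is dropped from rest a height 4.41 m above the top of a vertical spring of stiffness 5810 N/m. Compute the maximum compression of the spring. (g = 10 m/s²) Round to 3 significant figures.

Measuring PE from the top of the relaxed spring, at max compression the crate has dropped H + x with zero KE, so:
mg(H + x) = ½kx²
½(5810)x² − (3.38)(10)x − (3.38)(10)(4.41) = 0
2905x² − 33.80x − 149.1 = 0
x = [33.80 + √(1142 + 1.7321e+06)]/(2 × 2905) = 0.2324 m

x = 0.232 m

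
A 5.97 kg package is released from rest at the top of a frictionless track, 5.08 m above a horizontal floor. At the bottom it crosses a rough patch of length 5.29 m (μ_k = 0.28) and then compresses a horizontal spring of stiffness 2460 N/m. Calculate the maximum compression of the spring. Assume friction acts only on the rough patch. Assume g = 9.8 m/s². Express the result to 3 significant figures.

Initial energy: E₁ = mgh = (5.97)(9.8)(5.08) = 297.21 J
Friction removes W_f = μ_k mg d = (0.28)(5.97)(9.8)(5.29) = 86.66 J
Energy reaching the spring: E = 297.21 − 86.66 = 210.55 J
At max compression ½kx² = E ⇒ x = √(2E/k) = √(2 × 210.55/2460) = 0.4137 m

x = 0.414 m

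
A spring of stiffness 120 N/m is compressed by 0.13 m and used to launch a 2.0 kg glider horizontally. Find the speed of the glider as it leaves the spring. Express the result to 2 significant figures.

Conservation of energy: ½kx² = ½mv²
v = x√(k/m) = 0.13 × √(120/2.0) = 1.007 m/s

v = 1.0 m/s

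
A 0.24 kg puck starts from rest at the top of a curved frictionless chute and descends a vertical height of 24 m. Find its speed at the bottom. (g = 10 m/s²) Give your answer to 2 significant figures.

Energy conservation between the two points: mgh = ½mv²
v = √(2gh) = √(2 × 10 × 24) = √480.00 = 21.91 m/s

v = 22 m/s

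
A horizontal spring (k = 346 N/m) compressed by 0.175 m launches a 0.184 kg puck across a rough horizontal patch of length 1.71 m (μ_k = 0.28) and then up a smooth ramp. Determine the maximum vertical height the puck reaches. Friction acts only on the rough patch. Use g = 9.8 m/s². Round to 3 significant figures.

Spring energy: E₀ = ½kx² = ½(346)(0.175)² = 5.2981 J
Friction: W_f = μ_k mg d = (0.28)(0.184)(9.8)(1.71) = 0.8634 J
Energy at base of ramp: E = 5.2981 − 0.8634 = 4.4348 J
At max height all remaining energy is PE: mgh = E ⇒ h = E/(mg) = 4.4348/(0.184 × 9.8) = 2.459 m

h = 2.46 m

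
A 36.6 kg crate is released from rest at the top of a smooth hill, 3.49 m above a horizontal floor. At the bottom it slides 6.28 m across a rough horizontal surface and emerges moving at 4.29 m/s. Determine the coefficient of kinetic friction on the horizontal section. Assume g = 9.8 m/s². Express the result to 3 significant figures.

Energy bookkeeping (friction removes W_f = μ_k N d):
mgh = ½mv² + μ_k m g d
mgh = 1251.8 J; ½mv² = 336.80 J
W_f = 1251.8 − 336.80 = 915.0 J
μ_k = W_f/(mg·d) = 915.0/(358.7 × 6.28) = 0.4062

μ_k = 0.406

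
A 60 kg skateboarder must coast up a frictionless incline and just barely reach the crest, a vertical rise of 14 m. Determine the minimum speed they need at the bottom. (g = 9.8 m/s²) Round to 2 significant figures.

At the top they are momentarily at rest, so all KE converts to PE: ½mv² = mgh
v = √(2gh) = √(2 × 9.8 × 14) = 16.57 m/s

v = 17 m/s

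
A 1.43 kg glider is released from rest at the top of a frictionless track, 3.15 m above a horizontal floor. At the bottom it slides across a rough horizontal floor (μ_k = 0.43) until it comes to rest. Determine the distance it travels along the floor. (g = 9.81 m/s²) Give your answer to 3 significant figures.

Energy bookkeeping (friction removes W_f = μ_k N d):
At rest all PE has been dissipated by friction: mgh = μ_k m g d
d = h/μ_k = 3.15/0.43 = 7.326 m

d = 7.33 m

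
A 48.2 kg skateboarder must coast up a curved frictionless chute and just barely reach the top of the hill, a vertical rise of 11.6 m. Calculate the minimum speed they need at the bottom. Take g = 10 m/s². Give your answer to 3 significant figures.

v = 15.2 m/s

At the top they are momentarily at rest, so all KE converts to PE: ½mv² = mgh
v = √(2gh) = √(2 × 10 × 11.6) = 15.23 m/s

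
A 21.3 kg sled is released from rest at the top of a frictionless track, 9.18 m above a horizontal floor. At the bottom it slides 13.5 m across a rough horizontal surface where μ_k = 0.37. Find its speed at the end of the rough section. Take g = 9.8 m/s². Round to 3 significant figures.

v = 9.06 m/s

Energy bookkeeping (friction removes W_f = μ_k N d):
mgh = ½mv² + μ_k m g d
W_f = μ_k mg d = (0.37)(21.3)(9.8)(13.5) = 1043 J
½mv² = mgh − W_f = 1916.2 − 1043 = 873.58 J
v = √(2 × 873.58/21.3) = 9.057 m/s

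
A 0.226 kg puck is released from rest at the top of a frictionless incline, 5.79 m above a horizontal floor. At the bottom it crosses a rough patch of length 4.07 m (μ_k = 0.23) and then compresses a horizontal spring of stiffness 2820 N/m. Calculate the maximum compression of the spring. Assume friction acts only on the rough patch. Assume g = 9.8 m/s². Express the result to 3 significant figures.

x = 0.0873 m

Initial energy: E₁ = mgh = (0.226)(9.8)(5.79) = 12.824 J
Friction removes W_f = μ_k mg d = (0.23)(0.226)(9.8)(4.07) = 2.073 J
Energy reaching the spring: E = 12.824 − 2.073 = 10.750 J
At max compression ½kx² = E ⇒ x = √(2E/k) = √(2 × 10.750/2820) = 0.08732 m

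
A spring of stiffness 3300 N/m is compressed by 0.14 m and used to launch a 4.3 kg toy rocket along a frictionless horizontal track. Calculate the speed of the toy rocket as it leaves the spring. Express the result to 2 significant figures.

The toy rocket leaves the spring when the spring is at natural length, so ½kx² = ½mv²
v = x√(k/m) = 0.14 × √(3300/4.3) = 3.878 m/s

v = 3.9 m/s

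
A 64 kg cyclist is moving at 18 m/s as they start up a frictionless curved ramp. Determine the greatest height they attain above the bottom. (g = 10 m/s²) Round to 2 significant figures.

Setting KE at the bottom equal to PE gained: ½mv² = mgh
h = v²/(2g) = 18²/(2 × 10) = 16.20 m

h = 16 m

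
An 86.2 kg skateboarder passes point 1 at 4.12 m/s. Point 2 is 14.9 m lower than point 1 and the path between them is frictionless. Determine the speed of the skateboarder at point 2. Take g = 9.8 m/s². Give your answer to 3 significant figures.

Equating total energy at the two states: ½mv₀² + mgh = ½mv²
The mass cancels from both sides.
v² = v₀² + 2gh = (4.12)² + 2(9.8)(14.9) = 309.01
v = √309.01 = 17.58 m/s

v = 17.6 m/s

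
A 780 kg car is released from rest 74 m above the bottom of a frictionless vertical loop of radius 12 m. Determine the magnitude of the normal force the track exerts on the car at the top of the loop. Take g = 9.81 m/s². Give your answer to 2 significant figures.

Energy from release to top (height 2r): mgh = ½mv_top² + mg(2r)
v_top² = 2g(h − 2r) = 2(9.81)(74 − 24.00) = 981.00 m²/s²
At the top, both N and weight point toward the centre: N + mg = mv_top²/r
N = m(v_top²/r − g) = 780(981.00/12 − 9.81) = 56113 N

N = 56000 N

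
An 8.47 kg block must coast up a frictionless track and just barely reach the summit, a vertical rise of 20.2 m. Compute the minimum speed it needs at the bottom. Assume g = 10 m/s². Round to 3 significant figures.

At the top it is momentarily at rest, so all KE converts to PE: ½mv² = mgh
v = √(2gh) = √(2 × 10 × 20.2) = 20.10 m/s

v = 20.1 m/s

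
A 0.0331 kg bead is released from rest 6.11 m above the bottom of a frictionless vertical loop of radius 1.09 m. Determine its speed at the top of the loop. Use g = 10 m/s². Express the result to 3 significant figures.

Energy conservation: mgh = ½mv_top² + mg(2r)
v_top² = 2g(h − 2r) = 2(10)(6.11 − 2.180) = 78.60
v_top = 8.866 m/s

v = 8.87 m/s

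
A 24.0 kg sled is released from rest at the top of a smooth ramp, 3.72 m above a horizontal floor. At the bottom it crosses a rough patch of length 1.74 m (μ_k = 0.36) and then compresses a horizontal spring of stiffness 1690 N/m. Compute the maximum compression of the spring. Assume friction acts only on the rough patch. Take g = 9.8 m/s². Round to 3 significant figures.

x = 0.928 m

Initial energy: E₁ = mgh = (24.0)(9.8)(3.72) = 874.94 J
Friction removes W_f = μ_k mg d = (0.36)(24.0)(9.8)(1.74) = 147.3 J
Energy reaching the spring: E = 874.94 − 147.3 = 727.61 J
At max compression ½kx² = E ⇒ x = √(2E/k) = √(2 × 727.61/1690) = 0.9279 m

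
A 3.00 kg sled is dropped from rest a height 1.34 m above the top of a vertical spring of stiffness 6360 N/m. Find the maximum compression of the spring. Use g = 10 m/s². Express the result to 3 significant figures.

Take the reference level at the top of the uncompressed spring. At max compression the sled has fallen H + x and is momentarily at rest:
mg(H + x) = ½kx²
½(6360)x² − (3.00)(10)x − (3.00)(10)(1.34) = 0
3180x² − 30.00x − 40.20 = 0
x = [30.00 + √(900.0 + 511344)]/(2 × 3180) = 0.1173 m

x = 0.117 m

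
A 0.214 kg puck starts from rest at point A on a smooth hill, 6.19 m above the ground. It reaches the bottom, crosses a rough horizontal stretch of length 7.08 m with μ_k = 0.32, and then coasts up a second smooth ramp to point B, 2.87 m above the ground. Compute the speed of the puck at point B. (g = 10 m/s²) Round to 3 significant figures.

v = 4.59 m/s

Energy at A: mgh₁ = (0.214)(10)(6.19) = 13.247 J
Friction loss: W_f = μ_k mg d = 4.848 J
At B: ½mv² + mgh₂ = mgh₁ − W_f
½mv² = 13.247 − 4.848 − 6.1418 = 2.2564 J
v = √(2 × 2.2564/0.214) = 4.592 m/s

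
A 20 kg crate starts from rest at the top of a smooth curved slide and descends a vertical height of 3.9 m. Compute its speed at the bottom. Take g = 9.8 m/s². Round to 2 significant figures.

Mechanical energy is conserved (no friction): mgh = ½mv²
The mass cancels from both sides.
v = √(2gh) = √(2 × 9.8 × 3.9) = √76.440 = 8.743 m/s

v = 8.7 m/s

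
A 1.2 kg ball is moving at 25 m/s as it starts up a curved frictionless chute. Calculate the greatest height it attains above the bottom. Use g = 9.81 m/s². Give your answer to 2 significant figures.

h = 32 m

Setting KE at the bottom equal to PE gained: ½mv² = mgh
h = v²/(2g) = 25²/(2 × 9.81) = 31.86 m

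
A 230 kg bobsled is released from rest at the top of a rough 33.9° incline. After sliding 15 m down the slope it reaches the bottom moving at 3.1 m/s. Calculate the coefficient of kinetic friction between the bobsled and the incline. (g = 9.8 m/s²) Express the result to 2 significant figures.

Energy balance down the incline: mg L sinθ − ½mv² = μ_k (mg cosθ) L
mgL sinθ = 18857 J; ½mv² = 1105.2 J
W_f = 18857 − 1105.2 = 17752 J
μ_k = W_f/(mg cosθ · L) = 17752/(1871 × 15) = 0.6326

μ_k = 0.63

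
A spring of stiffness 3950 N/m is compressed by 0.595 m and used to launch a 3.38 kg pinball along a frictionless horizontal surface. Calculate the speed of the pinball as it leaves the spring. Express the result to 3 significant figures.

Spring PE converts entirely to kinetic energy: ½kx² = ½mv²
v = x√(k/m) = 0.595 × √(3950/3.38) = 20.34 m/s

v = 20.3 m/s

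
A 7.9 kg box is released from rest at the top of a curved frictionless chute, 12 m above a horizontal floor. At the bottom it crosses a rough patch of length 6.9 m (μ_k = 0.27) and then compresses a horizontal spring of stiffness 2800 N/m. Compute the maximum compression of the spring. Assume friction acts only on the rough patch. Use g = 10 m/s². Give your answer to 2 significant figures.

Initial energy: E₁ = mgh = (7.9)(10)(12) = 948.00 J
Friction removes W_f = μ_k mg d = (0.27)(7.9)(10)(6.9) = 147.2 J
Energy reaching the spring: E = 948.00 − 147.2 = 800.82 J
At max compression ½kx² = E ⇒ x = √(2E/k) = √(2 × 800.82/2800) = 0.7563 m

x = 0.76 m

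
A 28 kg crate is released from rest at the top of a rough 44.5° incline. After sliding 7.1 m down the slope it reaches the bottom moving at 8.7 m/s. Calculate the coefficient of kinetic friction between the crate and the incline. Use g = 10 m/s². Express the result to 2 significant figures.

The energy dissipated by friction is the PE lost minus the KE gained:
mgL sinθ = 1393.4 J; ½mv² = 1059.7 J
W_f = 1393.4 − 1059.7 = 333.7 J
μ_k = W_f/(mg cosθ · L) = 333.7/(199.7 × 7.1) = 0.2354

μ_k = 0.24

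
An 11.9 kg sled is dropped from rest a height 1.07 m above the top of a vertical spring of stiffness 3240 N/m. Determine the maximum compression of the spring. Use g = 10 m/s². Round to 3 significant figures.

x = 0.319 m

Take the reference level at the top of the uncompressed spring. At max compression the sled has fallen H + x and is momentarily at rest:
mg(H + x) = ½kx²
½(3240)x² − (11.9)(10)x − (11.9)(10)(1.07) = 0
1620x² − 119.0x − 127.3 = 0
x = [119.0 + √(14161 + 825098)]/(2 × 1620) = 0.3195 m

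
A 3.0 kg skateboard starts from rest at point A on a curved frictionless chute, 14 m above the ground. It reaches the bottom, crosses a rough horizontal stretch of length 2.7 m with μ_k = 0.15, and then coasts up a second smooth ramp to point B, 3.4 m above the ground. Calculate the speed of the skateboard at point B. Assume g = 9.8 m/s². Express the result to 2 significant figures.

v = 14 m/s

Energy at A: mgh₁ = (3.0)(9.8)(14) = 411.60 J
Friction loss: W_f = μ_k mg d = 11.91 J
At B: ½mv² + mgh₂ = mgh₁ − W_f
½mv² = 411.60 − 11.91 − 99.960 = 299.73 J
v = √(2 × 299.73/3.0) = 14.14 m/s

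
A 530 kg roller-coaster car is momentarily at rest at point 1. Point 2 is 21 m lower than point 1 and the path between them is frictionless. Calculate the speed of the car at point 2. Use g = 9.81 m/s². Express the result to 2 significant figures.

v = 20 m/s

Mechanical energy is conserved (no friction): mgh = ½mv²
v = √(2gh) = √(2 × 9.81 × 21) = √412.02 = 20.30 m/s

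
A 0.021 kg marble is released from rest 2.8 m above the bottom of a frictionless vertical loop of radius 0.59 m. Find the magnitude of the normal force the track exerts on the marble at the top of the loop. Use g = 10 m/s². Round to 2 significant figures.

Energy from release to top (height 2r): mgh = ½mv_top² + mg(2r)
v_top² = 2g(h − 2r) = 2(10)(2.8 − 1.180) = 32.400 m²/s²
At the top, both N and weight point toward the centre: N + mg = mv_top²/r
N = m(v_top²/r − g) = 0.021(32.400/0.59 − 10) = 0.9432 N

N = 0.94 N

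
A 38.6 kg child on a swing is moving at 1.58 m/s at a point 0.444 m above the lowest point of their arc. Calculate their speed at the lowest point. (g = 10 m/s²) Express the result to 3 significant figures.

v = 3.37 m/s

Energy conservation between the two points: ½mv₀² + mgh = ½mv²
v² = v₀² + 2gh = (1.58)² + 2(10)(0.444) = 11.376
v = √11.376 = 3.373 m/s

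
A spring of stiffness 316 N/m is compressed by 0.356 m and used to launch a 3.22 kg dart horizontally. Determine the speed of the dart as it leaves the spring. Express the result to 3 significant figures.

v = 3.53 m/s

The dart leaves the spring when the spring is at natural length, so ½kx² = ½mv²
v = x√(k/m) = 0.356 × √(316/3.22) = 3.527 m/s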